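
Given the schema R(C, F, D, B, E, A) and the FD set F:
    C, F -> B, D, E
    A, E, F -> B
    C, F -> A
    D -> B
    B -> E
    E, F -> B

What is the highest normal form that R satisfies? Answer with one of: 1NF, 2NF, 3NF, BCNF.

Candidate key: {C, F}. Prime attributes: {C, F}.
A, E, F -> B: {A, E, F}⁺ = {A, B, E, F}, which is not all of the attributes, so the left side is not a superkey — BCNF is violated.
A, E, F -> B has non-prime {B} on the right and a non-superkey on the left, so 3NF fails.
No non-prime attribute depends on a proper subset of any candidate key, so 2NF holds.

2NF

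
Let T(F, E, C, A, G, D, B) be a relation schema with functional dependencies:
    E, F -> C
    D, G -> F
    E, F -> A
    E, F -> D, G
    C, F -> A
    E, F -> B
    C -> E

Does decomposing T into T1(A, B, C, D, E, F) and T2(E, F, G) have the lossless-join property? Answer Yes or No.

Yes

T1 ∩ T2 = {E, F}; its closure under F is {A, B, C, D, E, F, G}.
Since T1 ⊆ {A, B, C, D, E, F, G}, the intersection is a superkey of T1; the decomposition is lossless.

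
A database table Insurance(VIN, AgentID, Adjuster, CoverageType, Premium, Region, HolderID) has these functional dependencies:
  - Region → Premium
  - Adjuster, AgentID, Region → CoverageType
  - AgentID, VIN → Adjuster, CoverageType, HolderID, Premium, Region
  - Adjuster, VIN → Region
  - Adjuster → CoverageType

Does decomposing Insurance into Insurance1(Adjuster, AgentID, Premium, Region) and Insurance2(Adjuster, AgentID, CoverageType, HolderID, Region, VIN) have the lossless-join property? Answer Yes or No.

Insurance1 ∩ Insurance2 = {Adjuster, AgentID, Region}; its closure under F is {Adjuster, AgentID, CoverageType, Premium, Region}.
This includes all of Insurance1, so the common attributes are a superkey of Insurance1 — the join is lossless.

Yes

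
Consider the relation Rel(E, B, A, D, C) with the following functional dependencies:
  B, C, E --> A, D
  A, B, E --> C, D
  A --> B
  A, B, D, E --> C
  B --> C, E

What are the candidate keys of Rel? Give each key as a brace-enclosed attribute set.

{A}, {B}

{A}⁺ = {A, B, C, D, E}, which is every attribute, so {A} is a candidate key.
{B}⁺ = {A, B, C, D, E}, which is every attribute, so {B} is a candidate key.
Any other superkey properly contains one of these, so there are no further candidate keys.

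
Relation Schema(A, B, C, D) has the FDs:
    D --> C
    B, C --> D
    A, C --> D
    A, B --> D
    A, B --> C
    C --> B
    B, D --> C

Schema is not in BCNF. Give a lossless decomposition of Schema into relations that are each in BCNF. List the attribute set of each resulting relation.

Candidate keys of the original relation: {A, B}, {A, C}, {A, D}.
In {A, B, C, D}, {D} is not a superkey ({D}⁺ restricted to this set is {B, C, D}), so split on D --> B, C into {B, C, D} and {A, D}.
{B, C, D}: every determinant is a superkey — BCNF.
{A, D}: every determinant is a superkey — BCNF.

{A, D}; {B, C, D}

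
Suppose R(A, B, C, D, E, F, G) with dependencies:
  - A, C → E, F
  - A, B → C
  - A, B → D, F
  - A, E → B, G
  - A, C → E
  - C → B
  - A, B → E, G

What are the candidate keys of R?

Attributes never on any right-hand side: {A} — every candidate key must contain it.
{A, B}⁺ = {A, B, C, D, E, F, G} — all of the relation — so {A, B} is a candidate key.
{A, C}⁺ = {A, B, C, D, E, F, G} — all of the relation — so {A, C} is a candidate key.
{A, E}⁺ = {A, B, C, D, E, F, G} — all of the relation — so {A, E} is a candidate key.
These are minimal and exhaustive — every other superkey contains one of them.

{A, B}, {A, C}, {A, E}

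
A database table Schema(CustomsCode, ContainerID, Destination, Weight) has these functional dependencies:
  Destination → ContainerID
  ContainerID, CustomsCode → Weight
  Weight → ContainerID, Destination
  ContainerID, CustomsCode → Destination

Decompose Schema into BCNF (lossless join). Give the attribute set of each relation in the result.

{ContainerID, Destination}; {CustomsCode, Weight}; {Destination, Weight}

Candidate keys of the original relation: {ContainerID, CustomsCode}, {CustomsCode, Destination}, {CustomsCode, Weight}.
Within {ContainerID, CustomsCode, Destination, Weight}: {Destination}⁺ ∩ {ContainerID, CustomsCode, Destination, Weight} = {ContainerID, Destination}, not the whole set, so Destination → ContainerID violates BCNF; decompose into {ContainerID, Destination} and {CustomsCode, Destination, Weight}.
{ContainerID, Destination} is in BCNF.
Within {CustomsCode, Destination, Weight}: {Weight}⁺ ∩ {CustomsCode, Destination, Weight} = {Destination, Weight}, not the whole set, so Weight → Destination violates BCNF; decompose into {Destination, Weight} and {CustomsCode, Weight}.
{Destination, Weight} is in BCNF.
{CustomsCode, Weight} is in BCNF.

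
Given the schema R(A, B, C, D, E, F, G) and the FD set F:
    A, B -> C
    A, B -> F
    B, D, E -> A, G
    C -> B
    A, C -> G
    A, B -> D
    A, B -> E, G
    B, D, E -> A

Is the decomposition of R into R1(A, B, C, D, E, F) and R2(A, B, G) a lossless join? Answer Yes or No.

The shared attributes are {A, B} and {A, B}⁺ = {A, B, C, D, E, F, G}.
Since R1 ⊆ {A, B, C, D, E, F, G}, the intersection is a superkey of R1; the decomposition is lossless.

Yes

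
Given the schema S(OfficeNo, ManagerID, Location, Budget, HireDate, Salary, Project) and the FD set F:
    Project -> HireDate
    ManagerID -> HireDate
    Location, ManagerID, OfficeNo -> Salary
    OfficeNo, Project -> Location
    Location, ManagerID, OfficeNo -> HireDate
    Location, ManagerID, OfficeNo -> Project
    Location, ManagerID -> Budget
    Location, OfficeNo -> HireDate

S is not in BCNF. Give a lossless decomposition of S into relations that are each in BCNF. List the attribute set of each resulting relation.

{Budget, ManagerID, OfficeNo, Project, Salary}; {HireDate, Project}; {Location, OfficeNo, Project}

Candidate keys of the original relation: {Location, ManagerID, OfficeNo}, {ManagerID, OfficeNo, Project}.
In {Budget, HireDate, Location, ManagerID, OfficeNo, Project, Salary}, {Project} is not a superkey ({Project}⁺ restricted to this set is {HireDate, Project}), so split on Project -> HireDate into {HireDate, Project} and {Budget, Location, ManagerID, OfficeNo, Project, Salary}.
{HireDate, Project} is in BCNF.
In {Budget, Location, ManagerID, OfficeNo, Project, Salary}, {OfficeNo, Project} is not a superkey ({OfficeNo, Project}⁺ restricted to this set is {Location, OfficeNo, Project}), so split on OfficeNo, Project -> Location into {Location, OfficeNo, Project} and {Budget, ManagerID, OfficeNo, Project, Salary}.
{Location, OfficeNo, Project} is in BCNF.
{Budget, ManagerID, OfficeNo, Project, Salary} is in BCNF.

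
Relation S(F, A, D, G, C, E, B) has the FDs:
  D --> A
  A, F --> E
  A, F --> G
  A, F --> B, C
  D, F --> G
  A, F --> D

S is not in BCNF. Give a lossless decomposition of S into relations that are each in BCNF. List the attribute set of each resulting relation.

{A, D}; {B, C, D, E, F, G}

Candidate keys of the original relation: {A, F}, {D, F}.
Within {A, B, C, D, E, F, G}: {D}⁺ ∩ {A, B, C, D, E, F, G} = {A, D}, not the whole set, so D --> A violates BCNF; decompose into {A, D} and {B, C, D, E, F, G}.
{A, D} has no BCNF violation.
{B, C, D, E, F, G} has no BCNF violation.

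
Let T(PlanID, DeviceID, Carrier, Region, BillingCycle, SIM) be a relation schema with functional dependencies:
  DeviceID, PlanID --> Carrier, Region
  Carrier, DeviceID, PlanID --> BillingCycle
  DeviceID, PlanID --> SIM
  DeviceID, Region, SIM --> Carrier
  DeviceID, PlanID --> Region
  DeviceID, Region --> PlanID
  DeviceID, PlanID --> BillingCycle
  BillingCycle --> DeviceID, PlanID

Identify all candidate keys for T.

{BillingCycle}, {DeviceID, PlanID}, {DeviceID, Region}

{BillingCycle} is a candidate key since {BillingCycle}⁺ = {BillingCycle, Carrier, DeviceID, PlanID, Region, SIM} covers every attribute.
{DeviceID, PlanID} is a candidate key since {DeviceID, PlanID}⁺ = {BillingCycle, Carrier, DeviceID, PlanID, Region, SIM} covers every attribute.
{DeviceID, Region} is a candidate key since {DeviceID, Region}⁺ = {BillingCycle, Carrier, DeviceID, PlanID, Region, SIM} covers every attribute.
Any other superkey properly contains one of these, so there are no further candidate keys.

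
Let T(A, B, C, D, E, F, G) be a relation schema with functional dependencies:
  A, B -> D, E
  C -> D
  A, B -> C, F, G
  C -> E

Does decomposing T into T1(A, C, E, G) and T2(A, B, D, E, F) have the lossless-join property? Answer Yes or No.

The shared attributes are {A, E} and {A, E}⁺ = {A, E}.
The closure covers neither T1 nor T2 entirely; the join is not lossless.

No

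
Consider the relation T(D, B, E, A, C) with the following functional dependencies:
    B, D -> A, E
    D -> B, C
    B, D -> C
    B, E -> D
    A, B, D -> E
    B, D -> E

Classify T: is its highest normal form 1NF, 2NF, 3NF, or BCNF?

BCNF

Candidate keys: {B, E}, {D}. Prime attributes: {B, D, E}.
Every FD has a superkey on the left, so the relation is in BCNF.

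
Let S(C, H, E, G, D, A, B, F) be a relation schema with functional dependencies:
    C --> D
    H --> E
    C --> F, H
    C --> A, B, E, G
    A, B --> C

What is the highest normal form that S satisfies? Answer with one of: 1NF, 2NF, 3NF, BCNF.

Candidate keys: {A, B}, {C}. Prime attributes: {A, B, C}.
H --> E breaks BCNF: {H}⁺ = {E, H}, so {H} is not a superkey.
H --> E has non-prime {E} on the right and a non-superkey on the left, so 3NF fails.
No non-prime attribute depends on a proper subset of any candidate key, so 2NF holds.

2NF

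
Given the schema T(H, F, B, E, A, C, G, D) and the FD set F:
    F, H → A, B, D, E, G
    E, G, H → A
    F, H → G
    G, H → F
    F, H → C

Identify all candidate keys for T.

{F, H}, {G, H}

No FD produces {H}, so it must be in every candidate key.
{F, H}⁺ = {A, B, C, D, E, F, G, H} — all of the relation — so {F, H} is a candidate key.
{G, H}⁺ = {A, B, C, D, E, F, G, H} — all of the relation — so {G, H} is a candidate key.
No proper subset of any of these is a key, and no other minimal superkey exists.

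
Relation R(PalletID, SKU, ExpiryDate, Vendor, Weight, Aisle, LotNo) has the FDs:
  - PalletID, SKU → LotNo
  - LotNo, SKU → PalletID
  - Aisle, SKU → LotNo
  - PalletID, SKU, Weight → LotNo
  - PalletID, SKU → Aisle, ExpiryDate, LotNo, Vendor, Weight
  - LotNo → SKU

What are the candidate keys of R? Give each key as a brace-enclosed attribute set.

{Aisle, SKU}, {LotNo}, {PalletID, SKU}

Closure of {LotNo} is {Aisle, ExpiryDate, LotNo, PalletID, SKU, Vendor, Weight}, the whole schema; {LotNo} is a candidate key.
Closure of {Aisle, SKU} is {Aisle, ExpiryDate, LotNo, PalletID, SKU, Vendor, Weight}, the whole schema; {Aisle, SKU} is a candidate key.
Closure of {PalletID, SKU} is {Aisle, ExpiryDate, LotNo, PalletID, SKU, Vendor, Weight}, the whole schema; {PalletID, SKU} is a candidate key.
These are minimal and exhaustive — every other superkey contains one of them.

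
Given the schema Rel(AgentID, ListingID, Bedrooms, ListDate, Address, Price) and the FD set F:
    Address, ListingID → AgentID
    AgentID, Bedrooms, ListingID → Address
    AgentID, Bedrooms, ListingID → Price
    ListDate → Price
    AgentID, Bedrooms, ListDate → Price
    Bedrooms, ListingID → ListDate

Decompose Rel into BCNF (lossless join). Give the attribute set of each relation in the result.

Candidate keys of the original relation: {Address, Bedrooms, ListingID}, {AgentID, Bedrooms, ListingID}.
In {Address, AgentID, Bedrooms, ListDate, ListingID, Price}, {Address, ListingID} is not a superkey ({Address, ListingID}⁺ restricted to this set is {Address, AgentID, ListingID}), so split on Address, ListingID → AgentID into {Address, AgentID, ListingID} and {Address, Bedrooms, ListDate, ListingID, Price}.
{Address, AgentID, ListingID} is in BCNF.
In {Address, Bedrooms, ListDate, ListingID, Price}, {ListDate} is not a superkey ({ListDate}⁺ restricted to this set is {ListDate, Price}), so split on ListDate → Price into {ListDate, Price} and {Address, Bedrooms, ListDate, ListingID}.
{ListDate, Price} is in BCNF.
In {Address, Bedrooms, ListDate, ListingID}, {Bedrooms, ListingID} is not a superkey ({Bedrooms, ListingID}⁺ restricted to this set is {Bedrooms, ListDate, ListingID}), so split on Bedrooms, ListingID → ListDate into {Bedrooms, ListDate, ListingID} and {Address, Bedrooms, ListingID}.
{Bedrooms, ListDate, ListingID} is in BCNF.
{Address, Bedrooms, ListingID} is in BCNF.

{Address, AgentID, ListingID}; {Address, Bedrooms, ListingID}; {Bedrooms, ListDate, ListingID}; {ListDate, Price}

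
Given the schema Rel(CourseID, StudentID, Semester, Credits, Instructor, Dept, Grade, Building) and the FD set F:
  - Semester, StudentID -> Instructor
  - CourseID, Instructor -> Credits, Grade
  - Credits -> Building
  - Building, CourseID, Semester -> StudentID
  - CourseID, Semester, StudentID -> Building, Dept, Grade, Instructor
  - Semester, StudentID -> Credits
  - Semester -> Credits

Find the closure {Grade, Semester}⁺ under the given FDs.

Start with {Grade, Semester}.
Semester -> Credits applies; add {Credits} → now {Credits, Grade, Semester}.
Credits -> Building applies; add {Building} → now {Building, Credits, Grade, Semester}.
No further FD applies.

{Building, Credits, Grade, Semester}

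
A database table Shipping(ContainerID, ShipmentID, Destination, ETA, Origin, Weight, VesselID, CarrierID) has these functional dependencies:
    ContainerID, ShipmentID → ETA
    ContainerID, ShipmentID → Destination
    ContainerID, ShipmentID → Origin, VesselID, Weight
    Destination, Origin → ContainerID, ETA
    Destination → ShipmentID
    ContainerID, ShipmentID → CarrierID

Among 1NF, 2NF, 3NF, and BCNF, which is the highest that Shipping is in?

3NF

Candidate keys: {ContainerID, Destination}, {ContainerID, ShipmentID}, {Destination, Origin}. Prime attributes: {ContainerID, Destination, Origin, ShipmentID}.
For Destination → ShipmentID we have {Destination}⁺ = {Destination, ShipmentID}; {Destination} is not a superkey, so BCNF fails.
But every attribute on its right side ({ShipmentID}) is prime, and the same holds for every other non-superkey FD, so 3NF still holds.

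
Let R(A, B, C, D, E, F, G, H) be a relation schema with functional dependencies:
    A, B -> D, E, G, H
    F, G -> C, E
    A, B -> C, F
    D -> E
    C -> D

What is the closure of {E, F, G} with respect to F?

Start with {E, F, G}.
F, G -> C, E applies; add {C} → now {C, E, F, G}.
C -> D applies; add {D} → now {C, D, E, F, G}.
No further FD applies.

{C, D, E, F, G}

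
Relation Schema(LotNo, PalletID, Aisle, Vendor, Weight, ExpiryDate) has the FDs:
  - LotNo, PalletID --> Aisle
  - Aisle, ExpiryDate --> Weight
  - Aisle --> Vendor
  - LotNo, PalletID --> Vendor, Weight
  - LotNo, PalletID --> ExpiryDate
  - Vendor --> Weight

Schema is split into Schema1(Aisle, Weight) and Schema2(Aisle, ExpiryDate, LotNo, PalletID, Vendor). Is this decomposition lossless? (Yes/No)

Yes

Schema1 ∩ Schema2 = {Aisle}; its closure under F is {Aisle, Vendor, Weight}.
Since Schema1 ⊆ {Aisle, Vendor, Weight}, the intersection is a superkey of Schema1; the decomposition is lossless.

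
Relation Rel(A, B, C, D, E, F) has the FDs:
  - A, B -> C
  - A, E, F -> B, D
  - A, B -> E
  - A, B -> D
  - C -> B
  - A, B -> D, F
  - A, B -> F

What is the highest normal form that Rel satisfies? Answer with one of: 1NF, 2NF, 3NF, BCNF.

Candidate keys: {A, B}, {A, C}, {A, E, F}. Prime attributes: {A, B, C, E, F}.
For C -> B we have {C}⁺ = {B, C}; {C} is not a superkey, so BCNF fails.
Its right-hand attributes {B} are all prime, as are those of every other non-superkey FD — the relation is in 3NF.

3NF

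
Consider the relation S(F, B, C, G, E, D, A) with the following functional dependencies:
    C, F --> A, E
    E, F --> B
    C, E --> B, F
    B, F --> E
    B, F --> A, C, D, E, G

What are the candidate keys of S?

{B, F}⁺ = {A, B, C, D, E, F, G}, which is every attribute, so {B, F} is a candidate key.
{C, E}⁺ = {A, B, C, D, E, F, G}, which is every attribute, so {C, E} is a candidate key.
{C, F}⁺ = {A, B, C, D, E, F, G}, which is every attribute, so {C, F} is a candidate key.
{E, F}⁺ = {A, B, C, D, E, F, G}, which is every attribute, so {E, F} is a candidate key.
Any other superkey properly contains one of these, so there are no further candidate keys.

{B, F}, {C, E}, {C, F}, {E, F}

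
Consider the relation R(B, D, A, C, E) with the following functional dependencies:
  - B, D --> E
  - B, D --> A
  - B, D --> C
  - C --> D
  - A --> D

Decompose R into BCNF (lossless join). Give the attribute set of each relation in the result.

{A, B, C, E}; {C, D}

Candidate keys of the original relation: {A, B}, {B, C}, {B, D}.
{A, B, C, D, E}: {C} determines {C, D} here but is not a superkey — split on C --> D, giving {C, D} and {A, B, C, E}.
{C, D} is in BCNF.
{A, B, C, E} is in BCNF.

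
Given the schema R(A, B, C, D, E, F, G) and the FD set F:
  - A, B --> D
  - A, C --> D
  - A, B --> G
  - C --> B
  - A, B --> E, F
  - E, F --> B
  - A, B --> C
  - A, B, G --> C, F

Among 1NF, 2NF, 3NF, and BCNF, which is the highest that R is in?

3NF

Candidate keys: {A, B}, {A, C}, {A, E, F}. Prime attributes: {A, B, C, E, F}.
C --> B breaks BCNF: {C}⁺ = {B, C}, so {C} is not a superkey.
But every attribute on its right side ({B}) is prime, and the same holds for every other non-superkey FD, so 3NF still holds.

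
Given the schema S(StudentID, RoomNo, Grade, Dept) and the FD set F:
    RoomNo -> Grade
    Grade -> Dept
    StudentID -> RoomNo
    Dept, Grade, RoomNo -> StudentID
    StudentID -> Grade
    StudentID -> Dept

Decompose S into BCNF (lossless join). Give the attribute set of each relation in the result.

Candidate keys of the original relation: {RoomNo}, {StudentID}.
Within {Dept, Grade, RoomNo, StudentID}: {Grade}⁺ ∩ {Dept, Grade, RoomNo, StudentID} = {Dept, Grade}, not the whole set, so Grade -> Dept violates BCNF; decompose into {Dept, Grade} and {Grade, RoomNo, StudentID}.
{Dept, Grade} has no BCNF violation.
{Grade, RoomNo, StudentID} has no BCNF violation.

{Dept, Grade}; {Grade, RoomNo, StudentID}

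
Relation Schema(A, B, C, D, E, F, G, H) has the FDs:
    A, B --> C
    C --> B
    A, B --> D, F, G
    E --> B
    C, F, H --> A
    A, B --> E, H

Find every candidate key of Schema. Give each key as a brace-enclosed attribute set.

{A, B}, {A, C}, {A, E}, {C, F, H}

{A, B}⁺ = {A, B, C, D, E, F, G, H}, which is every attribute, so {A, B} is a candidate key.
{A, C}⁺ = {A, B, C, D, E, F, G, H}, which is every attribute, so {A, C} is a candidate key.
{A, E}⁺ = {A, B, C, D, E, F, G, H}, which is every attribute, so {A, E} is a candidate key.
{C, F, H}⁺ = {A, B, C, D, E, F, G, H}, which is every attribute, so {C, F, H} is a candidate key.
These are minimal and exhaustive — every other superkey contains one of them.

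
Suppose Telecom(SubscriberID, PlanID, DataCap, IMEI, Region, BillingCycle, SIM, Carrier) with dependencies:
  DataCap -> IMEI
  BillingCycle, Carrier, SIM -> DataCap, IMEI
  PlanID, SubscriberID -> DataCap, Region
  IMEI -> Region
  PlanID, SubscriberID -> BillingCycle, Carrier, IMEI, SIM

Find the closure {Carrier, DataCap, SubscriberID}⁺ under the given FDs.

Start with {Carrier, DataCap, SubscriberID}.
DataCap -> IMEI applies; add {IMEI} → now {Carrier, DataCap, IMEI, SubscriberID}.
IMEI -> Region applies; add {Region} → now {Carrier, DataCap, IMEI, Region, SubscriberID}.
No further FD applies.

{Carrier, DataCap, IMEI, Region, SubscriberID}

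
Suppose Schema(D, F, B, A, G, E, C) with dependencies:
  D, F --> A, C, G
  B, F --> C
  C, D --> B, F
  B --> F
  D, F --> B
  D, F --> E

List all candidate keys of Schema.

{B, D}, {C, D}, {D, F}

Attributes never on any right-hand side: {D} — every candidate key must contain it.
{B, D} is a candidate key since {B, D}⁺ = {A, B, C, D, E, F, G} covers every attribute.
{C, D} is a candidate key since {C, D}⁺ = {A, B, C, D, E, F, G} covers every attribute.
{D, F} is a candidate key since {D, F}⁺ = {A, B, C, D, E, F, G} covers every attribute.
These are minimal and exhaustive — every other superkey contains one of them.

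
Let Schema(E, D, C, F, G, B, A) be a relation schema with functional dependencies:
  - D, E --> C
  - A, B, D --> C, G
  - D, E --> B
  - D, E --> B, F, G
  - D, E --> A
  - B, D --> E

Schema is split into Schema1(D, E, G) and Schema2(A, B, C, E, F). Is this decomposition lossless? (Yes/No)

No

The shared attributes are {E} and {E}⁺ = {E}.
The closure covers neither Schema1 nor Schema2 entirely; the join is not lossless.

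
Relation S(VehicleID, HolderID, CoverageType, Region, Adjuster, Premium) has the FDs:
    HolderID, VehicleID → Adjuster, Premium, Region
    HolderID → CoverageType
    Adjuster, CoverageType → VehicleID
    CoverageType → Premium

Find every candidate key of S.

{Adjuster, HolderID}, {HolderID, VehicleID}

{HolderID} never appears on the right of any FD, so every key must include it.
{Adjuster, HolderID} is a candidate key since {Adjuster, HolderID}⁺ = {Adjuster, CoverageType, HolderID, Premium, Region, VehicleID} covers every attribute.
{HolderID, VehicleID} is a candidate key since {HolderID, VehicleID}⁺ = {Adjuster, CoverageType, HolderID, Premium, Region, VehicleID} covers every attribute.
No proper subset of any of these is a key, and no other minimal superkey exists.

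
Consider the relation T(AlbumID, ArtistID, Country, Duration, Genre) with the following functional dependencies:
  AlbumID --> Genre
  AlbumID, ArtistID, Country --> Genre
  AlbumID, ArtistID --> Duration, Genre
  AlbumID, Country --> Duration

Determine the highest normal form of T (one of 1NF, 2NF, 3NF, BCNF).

1NF

Candidate key: {AlbumID, ArtistID, Country}. Prime attributes: {AlbumID, ArtistID, Country}.
For AlbumID --> Genre we have {AlbumID}⁺ = {AlbumID, Genre}; {AlbumID} is not a superkey, so BCNF fails.
AlbumID --> Genre has non-prime {Genre} on the right and a non-superkey on the left, so 3NF fails.
Since {AlbumID} ⊂ {AlbumID, ArtistID, Country} and {AlbumID}⁺ ⊇ {Genre} with {Genre} non-prime, there is a partial dependency; 2NF fails.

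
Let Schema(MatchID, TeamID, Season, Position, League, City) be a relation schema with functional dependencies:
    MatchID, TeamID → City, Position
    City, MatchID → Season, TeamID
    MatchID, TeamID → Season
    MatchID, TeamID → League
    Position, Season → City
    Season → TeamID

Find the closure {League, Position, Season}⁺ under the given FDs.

{City, League, Position, Season, TeamID}

Start with {League, Position, Season}.
Position, Season → City applies; add {City} → now {City, League, Position, Season}.
Season → TeamID applies; add {TeamID} → now {City, League, Position, Season, TeamID}.
No further FD applies.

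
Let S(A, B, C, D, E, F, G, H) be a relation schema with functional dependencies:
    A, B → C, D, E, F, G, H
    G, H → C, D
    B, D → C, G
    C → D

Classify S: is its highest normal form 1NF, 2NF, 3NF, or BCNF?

2NF

Candidate key: {A, B}. Prime attributes: {A, B}.
G, H → C, D: {G, H}⁺ = {C, D, G, H}, which is not all of the attributes, so the left side is not a superkey — BCNF is violated.
G, H → C, D determines the non-prime attributes {C, D} from a non-superkey — 3NF is violated.
No proper subset of a key has a non-prime attribute in its closure, so there is no partial dependency; 2NF holds.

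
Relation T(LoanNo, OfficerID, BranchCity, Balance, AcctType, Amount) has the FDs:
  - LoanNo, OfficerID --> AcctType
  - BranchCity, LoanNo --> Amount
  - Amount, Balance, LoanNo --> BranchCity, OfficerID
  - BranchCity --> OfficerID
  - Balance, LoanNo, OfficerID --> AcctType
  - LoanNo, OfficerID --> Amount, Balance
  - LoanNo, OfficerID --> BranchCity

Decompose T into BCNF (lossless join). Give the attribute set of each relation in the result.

Candidate keys of the original relation: {Amount, Balance, LoanNo}, {BranchCity, LoanNo}, {LoanNo, OfficerID}.
In {AcctType, Amount, Balance, BranchCity, LoanNo, OfficerID}, {BranchCity} is not a superkey ({BranchCity}⁺ restricted to this set is {BranchCity, OfficerID}), so split on BranchCity --> OfficerID into {BranchCity, OfficerID} and {AcctType, Amount, Balance, BranchCity, LoanNo}.
{BranchCity, OfficerID} is in BCNF.
{AcctType, Amount, Balance, BranchCity, LoanNo} is in BCNF.

{AcctType, Amount, Balance, BranchCity, LoanNo}; {BranchCity, OfficerID}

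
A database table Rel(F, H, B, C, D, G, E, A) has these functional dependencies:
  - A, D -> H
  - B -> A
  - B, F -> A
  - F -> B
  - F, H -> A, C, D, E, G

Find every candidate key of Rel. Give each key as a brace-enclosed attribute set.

{D, F}, {F, H}

Attributes never on any right-hand side: {F} — every candidate key must contain it.
{D, F} is a candidate key since {D, F}⁺ = {A, B, C, D, E, F, G, H} covers every attribute.
{F, H} is a candidate key since {F, H}⁺ = {A, B, C, D, E, F, G, H} covers every attribute.
Any other superkey properly contains one of these, so there are no further candidate keys.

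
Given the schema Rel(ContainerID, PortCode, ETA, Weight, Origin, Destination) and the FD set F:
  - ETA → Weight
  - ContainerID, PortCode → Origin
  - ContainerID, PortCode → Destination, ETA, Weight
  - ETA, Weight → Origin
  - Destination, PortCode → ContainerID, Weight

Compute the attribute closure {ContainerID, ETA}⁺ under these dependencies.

Start with {ContainerID, ETA}.
ETA → Weight applies; add {Weight} → now {ContainerID, ETA, Weight}.
ETA, Weight → Origin applies; add {Origin} → now {ContainerID, ETA, Origin, Weight}.
No further FD applies.

{ContainerID, ETA, Origin, Weight}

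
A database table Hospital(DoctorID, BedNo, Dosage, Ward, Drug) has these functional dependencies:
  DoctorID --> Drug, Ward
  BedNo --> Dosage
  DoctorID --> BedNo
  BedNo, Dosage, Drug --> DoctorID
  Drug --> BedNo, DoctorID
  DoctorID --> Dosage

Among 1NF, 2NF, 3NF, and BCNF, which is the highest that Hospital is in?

Candidate keys: {DoctorID}, {Drug}. Prime attributes: {DoctorID, Drug}.
BedNo --> Dosage: {BedNo}⁺ = {BedNo, Dosage}, which is not all of the attributes, so the left side is not a superkey — BCNF is violated.
BedNo --> Dosage has non-prime {Dosage} on the right and a non-superkey on the left, so 3NF fails.
With only single-attribute keys there can be no partial dependency, so 2NF holds.

2NF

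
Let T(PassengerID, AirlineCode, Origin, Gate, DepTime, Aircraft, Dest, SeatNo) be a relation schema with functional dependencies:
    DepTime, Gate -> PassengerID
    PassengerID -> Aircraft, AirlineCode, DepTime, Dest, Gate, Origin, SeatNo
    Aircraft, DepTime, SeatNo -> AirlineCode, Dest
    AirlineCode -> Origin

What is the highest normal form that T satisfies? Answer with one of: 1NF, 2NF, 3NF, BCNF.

2NF

Candidate keys: {DepTime, Gate}, {PassengerID}. Prime attributes: {DepTime, Gate, PassengerID}.
Aircraft, DepTime, SeatNo -> AirlineCode, Dest: {Aircraft, DepTime, SeatNo}⁺ = {Aircraft, AirlineCode, DepTime, Dest, Origin, SeatNo}, which is not all of the attributes, so the left side is not a superkey — BCNF is violated.
Aircraft, DepTime, SeatNo -> AirlineCode, Dest has non-prime {AirlineCode, Dest} on the right and a non-superkey on the left, so 3NF fails.
No non-prime attribute depends on a proper subset of any candidate key, so 2NF holds.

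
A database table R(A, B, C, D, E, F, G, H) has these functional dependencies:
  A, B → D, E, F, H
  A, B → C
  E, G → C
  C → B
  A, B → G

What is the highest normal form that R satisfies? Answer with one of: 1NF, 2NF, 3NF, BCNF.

3NF

Candidate keys: {A, B}, {A, C}, {A, E, G}. Prime attributes: {A, B, C, E, G}.
For E, G → C we have {E, G}⁺ = {B, C, E, G}; {E, G} is not a superkey, so BCNF fails.
Since {C} ⊆ prime attributes and every other non-superkey FD also has a prime right side, the schema is in 3NF.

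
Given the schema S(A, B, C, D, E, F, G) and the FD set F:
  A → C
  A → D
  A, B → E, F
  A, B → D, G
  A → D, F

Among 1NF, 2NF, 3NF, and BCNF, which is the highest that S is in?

1NF

Candidate key: {A, B}. Prime attributes: {A, B}.
A → C: {A}⁺ = {A, C, D, F}, which is not all of the attributes, so the left side is not a superkey — BCNF is violated.
Because {C} is non-prime and the left side of A → C is not a superkey, the relation is not in 3NF.
{A} is a proper subset of the key {A, B}, and {A}⁺ contains the non-prime attributes {C, D, F} — a partial dependency, so 2NF is violated.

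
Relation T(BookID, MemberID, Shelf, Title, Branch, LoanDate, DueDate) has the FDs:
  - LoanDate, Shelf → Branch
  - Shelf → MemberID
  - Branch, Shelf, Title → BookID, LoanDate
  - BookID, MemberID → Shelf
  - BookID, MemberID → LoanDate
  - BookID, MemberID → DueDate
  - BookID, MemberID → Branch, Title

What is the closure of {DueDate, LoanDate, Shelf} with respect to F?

Start with {DueDate, LoanDate, Shelf}.
LoanDate, Shelf → Branch applies; add {Branch} → now {Branch, DueDate, LoanDate, Shelf}.
Shelf → MemberID applies; add {MemberID} → now {Branch, DueDate, LoanDate, MemberID, Shelf}.
No further FD applies.

{Branch, DueDate, LoanDate, MemberID, Shelf}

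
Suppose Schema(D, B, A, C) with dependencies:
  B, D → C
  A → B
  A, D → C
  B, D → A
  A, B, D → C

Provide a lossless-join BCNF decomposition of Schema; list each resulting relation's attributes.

Candidate keys of the original relation: {A, D}, {B, D}.
{A, B, C, D}: {A} determines {A, B} here but is not a superkey — split on A → B, giving {A, B} and {A, C, D}.
{A, B} is in BCNF.
{A, C, D} is in BCNF.

{A, B}; {A, C, D}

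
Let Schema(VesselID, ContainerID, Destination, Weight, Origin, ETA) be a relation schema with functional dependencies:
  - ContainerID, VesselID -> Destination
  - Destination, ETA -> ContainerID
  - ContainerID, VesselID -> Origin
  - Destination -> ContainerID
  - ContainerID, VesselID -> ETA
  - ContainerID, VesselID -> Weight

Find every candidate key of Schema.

{ContainerID, VesselID}, {Destination, VesselID}

No FD produces {VesselID}, so it must be in every candidate key.
{ContainerID, VesselID} is a candidate key since {ContainerID, VesselID}⁺ = {ContainerID, Destination, ETA, Origin, VesselID, Weight} covers every attribute.
{Destination, VesselID} is a candidate key since {Destination, VesselID}⁺ = {ContainerID, Destination, ETA, Origin, VesselID, Weight} covers every attribute.
No proper subset of any of these is a key, and no other minimal superkey exists.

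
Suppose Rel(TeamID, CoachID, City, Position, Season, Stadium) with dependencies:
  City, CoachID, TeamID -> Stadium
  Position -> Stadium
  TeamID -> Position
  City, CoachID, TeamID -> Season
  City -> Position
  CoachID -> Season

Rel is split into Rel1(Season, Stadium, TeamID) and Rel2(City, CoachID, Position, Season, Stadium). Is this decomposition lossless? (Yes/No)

No

Common attributes: {Season, Stadium}; their closure is {Season, Stadium}.
Neither Rel1 nor Rel2 is contained in that closure, so the decomposition is lossy.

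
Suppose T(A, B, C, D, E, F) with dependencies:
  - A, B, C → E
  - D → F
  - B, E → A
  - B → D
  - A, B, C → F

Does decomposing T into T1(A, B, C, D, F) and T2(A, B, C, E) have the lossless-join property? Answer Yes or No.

Yes

T1 ∩ T2 = {A, B, C}; its closure under F is {A, B, C, D, E, F}.
T1 is contained in that closure, so T1 ∩ T2 → T1 holds and the join is lossless.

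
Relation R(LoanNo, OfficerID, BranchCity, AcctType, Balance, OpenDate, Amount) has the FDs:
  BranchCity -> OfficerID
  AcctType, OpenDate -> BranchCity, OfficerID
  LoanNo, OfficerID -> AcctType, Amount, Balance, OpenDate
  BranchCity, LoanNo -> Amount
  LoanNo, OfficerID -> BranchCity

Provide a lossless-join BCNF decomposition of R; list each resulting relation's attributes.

{AcctType, Amount, Balance, LoanNo, OpenDate}; {AcctType, BranchCity, OpenDate}; {BranchCity, OfficerID}

Candidate keys of the original relation: {AcctType, LoanNo, OpenDate}, {BranchCity, LoanNo}, {LoanNo, OfficerID}.
{AcctType, Amount, Balance, BranchCity, LoanNo, OfficerID, OpenDate}: {BranchCity} determines {BranchCity, OfficerID} here but is not a superkey — split on BranchCity -> OfficerID, giving {BranchCity, OfficerID} and {AcctType, Amount, Balance, BranchCity, LoanNo, OpenDate}.
{BranchCity, OfficerID}: every determinant is a superkey — BCNF.
{AcctType, Amount, Balance, BranchCity, LoanNo, OpenDate}: {AcctType, OpenDate} determines {AcctType, BranchCity, OpenDate} here but is not a superkey — split on AcctType, OpenDate -> BranchCity, giving {AcctType, BranchCity, OpenDate} and {AcctType, Amount, Balance, LoanNo, OpenDate}.
{AcctType, BranchCity, OpenDate}: every determinant is a superkey — BCNF.
{AcctType, Amount, Balance, LoanNo, OpenDate}: every determinant is a superkey — BCNF.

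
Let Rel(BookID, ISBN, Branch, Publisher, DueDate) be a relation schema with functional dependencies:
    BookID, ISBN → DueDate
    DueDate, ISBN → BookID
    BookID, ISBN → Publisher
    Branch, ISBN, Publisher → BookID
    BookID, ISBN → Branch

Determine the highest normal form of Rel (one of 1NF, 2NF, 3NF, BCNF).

Candidate keys: {BookID, ISBN}, {Branch, ISBN, Publisher}, {DueDate, ISBN}. Prime attributes: {BookID, Branch, DueDate, ISBN, Publisher}.
The left-hand side of every FD is a superkey, so BCNF is satisfied.

BCNF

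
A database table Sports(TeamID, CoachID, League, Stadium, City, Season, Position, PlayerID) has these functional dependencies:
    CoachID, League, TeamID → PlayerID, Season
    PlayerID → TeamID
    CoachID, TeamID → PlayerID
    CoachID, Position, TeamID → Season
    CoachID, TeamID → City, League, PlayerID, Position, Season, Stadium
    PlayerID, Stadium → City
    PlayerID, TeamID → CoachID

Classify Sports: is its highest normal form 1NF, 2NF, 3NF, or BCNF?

Candidate keys: {CoachID, TeamID}, {PlayerID}. Prime attributes: {CoachID, PlayerID, TeamID}.
Every FD has a superkey on the left, so the relation is in BCNF.

BCNF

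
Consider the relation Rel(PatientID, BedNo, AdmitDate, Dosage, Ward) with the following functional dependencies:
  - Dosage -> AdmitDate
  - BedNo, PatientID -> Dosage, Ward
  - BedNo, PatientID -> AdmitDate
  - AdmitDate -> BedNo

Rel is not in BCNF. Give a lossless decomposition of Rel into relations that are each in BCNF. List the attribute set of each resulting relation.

Candidate keys of the original relation: {AdmitDate, PatientID}, {BedNo, PatientID}, {Dosage, PatientID}.
Within {AdmitDate, BedNo, Dosage, PatientID, Ward}: {Dosage}⁺ ∩ {AdmitDate, BedNo, Dosage, PatientID, Ward} = {AdmitDate, BedNo, Dosage}, not the whole set, so Dosage -> AdmitDate, BedNo violates BCNF; decompose into {AdmitDate, BedNo, Dosage} and {Dosage, PatientID, Ward}.
Within {AdmitDate, BedNo, Dosage}: {AdmitDate}⁺ ∩ {AdmitDate, BedNo, Dosage} = {AdmitDate, BedNo}, not the whole set, so AdmitDate -> BedNo violates BCNF; decompose into {AdmitDate, BedNo} and {AdmitDate, Dosage}.
{AdmitDate, BedNo} is in BCNF.
{AdmitDate, Dosage} is in BCNF.
{Dosage, PatientID, Ward} is in BCNF.

{AdmitDate, BedNo}; {AdmitDate, Dosage}; {Dosage, PatientID, Ward}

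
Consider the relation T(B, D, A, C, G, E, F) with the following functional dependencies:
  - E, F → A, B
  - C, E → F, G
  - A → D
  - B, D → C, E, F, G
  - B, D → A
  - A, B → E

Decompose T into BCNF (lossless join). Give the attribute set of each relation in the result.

{A, B, C, E, F, G}; {A, D}

Candidate keys of the original relation: {A, B}, {B, D}, {C, E}, {E, F}.
In {A, B, C, D, E, F, G}, {A} is not a superkey ({A}⁺ restricted to this set is {A, D}), so split on A → D into {A, D} and {A, B, C, E, F, G}.
{A, D} has no BCNF violation.
{A, B, C, E, F, G} has no BCNF violation.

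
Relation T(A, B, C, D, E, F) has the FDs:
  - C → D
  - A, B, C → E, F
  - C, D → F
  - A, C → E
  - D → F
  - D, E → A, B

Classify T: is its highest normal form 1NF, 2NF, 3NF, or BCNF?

1NF

Candidate keys: {A, C}, {C, E}. Prime attributes: {A, C, E}.
C → D breaks BCNF: {C}⁺ = {C, D, F}, so {C} is not a superkey.
C → D has non-prime {D} on the right and a non-superkey on the left, so 3NF fails.
The proper key subset {C} of {A, C} determines non-prime {D, F}, so the relation is not even in 2NF.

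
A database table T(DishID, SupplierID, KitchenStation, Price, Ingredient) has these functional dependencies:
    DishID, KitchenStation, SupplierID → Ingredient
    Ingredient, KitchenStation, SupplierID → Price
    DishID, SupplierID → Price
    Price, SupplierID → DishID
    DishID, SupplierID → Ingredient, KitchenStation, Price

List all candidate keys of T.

Attributes never on any right-hand side: {SupplierID} — every candidate key must contain it.
{DishID, SupplierID} is a candidate key since {DishID, SupplierID}⁺ = {DishID, Ingredient, KitchenStation, Price, SupplierID} covers every attribute.
{Price, SupplierID} is a candidate key since {Price, SupplierID}⁺ = {DishID, Ingredient, KitchenStation, Price, SupplierID} covers every attribute.
{Ingredient, KitchenStation, SupplierID} is a candidate key since {Ingredient, KitchenStation, SupplierID}⁺ = {DishID, Ingredient, KitchenStation, Price, SupplierID} covers every attribute.
No proper subset of any of these is a key, and no other minimal superkey exists.

{DishID, SupplierID}, {Ingredient, KitchenStation, SupplierID}, {Price, SupplierID}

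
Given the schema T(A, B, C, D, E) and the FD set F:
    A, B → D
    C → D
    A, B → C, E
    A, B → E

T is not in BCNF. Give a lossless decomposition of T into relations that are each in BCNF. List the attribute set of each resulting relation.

{A, B, C, E}; {C, D}

Candidate key of the original relation: {A, B}.
{A, B, C, D, E}: {C} determines {C, D} here but is not a superkey — split on C → D, giving {C, D} and {A, B, C, E}.
{C, D} has no BCNF violation.
{A, B, C, E} has no BCNF violation.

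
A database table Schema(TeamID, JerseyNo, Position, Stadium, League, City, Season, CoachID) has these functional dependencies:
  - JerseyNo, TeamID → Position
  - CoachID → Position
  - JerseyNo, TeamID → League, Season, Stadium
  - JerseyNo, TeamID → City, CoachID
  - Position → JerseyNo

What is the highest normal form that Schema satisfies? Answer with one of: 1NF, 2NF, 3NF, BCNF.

3NF

Candidate keys: {CoachID, TeamID}, {JerseyNo, TeamID}, {Position, TeamID}. Prime attributes: {CoachID, JerseyNo, Position, TeamID}.
For CoachID → Position we have {CoachID}⁺ = {CoachID, JerseyNo, Position}; {CoachID} is not a superkey, so BCNF fails.
But every attribute on its right side ({Position}) is prime, and the same holds for every other non-superkey FD, so 3NF still holds.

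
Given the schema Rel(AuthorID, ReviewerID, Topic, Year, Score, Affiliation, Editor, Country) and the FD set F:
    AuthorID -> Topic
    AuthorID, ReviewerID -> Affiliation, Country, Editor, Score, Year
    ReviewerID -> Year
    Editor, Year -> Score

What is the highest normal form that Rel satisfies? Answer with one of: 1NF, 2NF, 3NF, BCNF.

Candidate key: {AuthorID, ReviewerID}. Prime attributes: {AuthorID, ReviewerID}.
AuthorID -> Topic: {AuthorID}⁺ = {AuthorID, Topic}, which is not all of the attributes, so the left side is not a superkey — BCNF is violated.
AuthorID -> Topic has non-prime {Topic} on the right and a non-superkey on the left, so 3NF fails.
{AuthorID} is a proper subset of the key {AuthorID, ReviewerID}, and {AuthorID}⁺ contains the non-prime attribute {Topic} — a partial dependency, so 2NF is violated.

1NF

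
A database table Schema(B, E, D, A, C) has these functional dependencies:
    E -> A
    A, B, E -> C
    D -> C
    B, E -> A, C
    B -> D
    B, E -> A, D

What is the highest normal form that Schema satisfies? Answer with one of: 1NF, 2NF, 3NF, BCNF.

Candidate key: {B, E}. Prime attributes: {B, E}.
E -> A breaks BCNF: {E}⁺ = {A, E}, so {E} is not a superkey.
E -> A determines the non-prime attribute {A} from a non-superkey — 3NF is violated.
{B} is a proper subset of the key {B, E}, and {B}⁺ contains the non-prime attributes {C, D} — a partial dependency, so 2NF is violated.

1NF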